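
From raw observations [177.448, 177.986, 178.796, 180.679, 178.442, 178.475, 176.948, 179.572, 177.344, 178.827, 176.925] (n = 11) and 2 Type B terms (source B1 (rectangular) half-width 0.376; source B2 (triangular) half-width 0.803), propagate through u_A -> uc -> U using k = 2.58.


mean = (177.448 + 177.986 + 178.796 + 180.679 + 178.442 + 178.475 + 176.948 + 179.572 + 177.344 + 178.827 + 176.925) / 11 = 178.3129091
s = sqrt(sum((x - mean)^2)/(n-1)) = 1.1535723
u_A = s / sqrt(n) = 1.1535723 / sqrt(11) = 0.34781514
u_B1 = 0.376 / sqrt(3) = 0.2170837
u_B2 = 0.803 / sqrt(6) = 0.32782338
uc = sqrt(0.34781514^2 + 0.2170837^2 + 0.32782338^2) = 0.52494654
U = k * uc = 2.58 * 0.52494654
U = 1.3544

1.3544


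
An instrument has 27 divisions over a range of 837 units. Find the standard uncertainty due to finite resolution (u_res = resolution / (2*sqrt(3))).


resolution = range / divisions
resolution = 837 / 27 = 31
u_res = resolution / (2*sqrt(3))
u_res = 31 / 3.4641016
u_res = 8.9489

8.9489


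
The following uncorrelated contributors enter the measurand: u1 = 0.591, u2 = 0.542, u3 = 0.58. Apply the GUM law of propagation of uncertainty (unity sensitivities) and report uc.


uc = sqrt(0.591^2 + 0.542^2 + 0.58^2)
uc = sqrt(0.979445)
uc = 0.9897

0.9897


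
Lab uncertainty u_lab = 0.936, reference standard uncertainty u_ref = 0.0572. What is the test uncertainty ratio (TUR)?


TUR = u_lab / u_ref
= 0.936 / 0.0572
= 16.3636

16.3636


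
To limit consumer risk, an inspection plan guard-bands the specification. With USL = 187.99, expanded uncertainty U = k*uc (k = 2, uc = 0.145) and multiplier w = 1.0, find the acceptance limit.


U = k * uc = 2 * 0.145 = 0.29
guard band g = w * U = 1.0 * 0.29 = 0.29
AL = USL - g = 187.99 - 0.29
AL = 187.7000

187.7000


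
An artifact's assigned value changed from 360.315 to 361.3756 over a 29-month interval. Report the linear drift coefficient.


rate = (v2 - v1) / months
= (361.3756 - 360.315) / 29
= 1.0606 / 29
= 0.0366

0.0366


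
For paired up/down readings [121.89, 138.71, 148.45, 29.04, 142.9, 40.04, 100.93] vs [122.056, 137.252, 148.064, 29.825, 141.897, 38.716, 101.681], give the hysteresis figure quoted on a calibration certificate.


|121.89 - 122.056| = 0.1660
|138.71 - 137.252| = 1.4580
|148.45 - 148.064| = 0.3860
|29.04 - 29.825| = 0.7850
|142.9 - 141.897| = 1.0030
|40.04 - 38.716| = 1.3240
|100.93 - 101.681| = 0.7510
hysteresis = max(diffs) = 1.4580

1.4580


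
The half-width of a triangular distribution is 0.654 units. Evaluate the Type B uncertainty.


u_B = half_width / sqrt(6)
u_B = 0.654 / 2.4494897
u_B = 0.2670

0.2670


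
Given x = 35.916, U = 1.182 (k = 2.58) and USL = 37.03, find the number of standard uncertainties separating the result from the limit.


u = U / k = 1.182 / 2.58 = 0.45813953
margin = |USL - x| = |37.03 - 35.916| = 1.114
z = margin / u = 1.114 / 0.45813953
z = 2.4316

2.4316


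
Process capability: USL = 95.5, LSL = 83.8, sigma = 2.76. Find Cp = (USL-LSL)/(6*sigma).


Cp = (USL - LSL) / (6 * sigma)
= (95.5 - 83.8) / (6 * 2.76)
= 11.7000 / 16.5600
= 0.7065

0.7065


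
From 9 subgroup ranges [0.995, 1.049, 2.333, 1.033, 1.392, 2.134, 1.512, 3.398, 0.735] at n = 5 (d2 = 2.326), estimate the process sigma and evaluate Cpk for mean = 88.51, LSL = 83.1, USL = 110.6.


R_bar = (0.995 + 1.049 + 2.333 + 1.033 + 1.392 + 2.134 + 1.512 + 3.398 + 0.735) / 9 = 1.6201111
sigma = R_bar / d2 = 1.6201111 / 2.326 = 0.6965224
Cp = (USL - LSL)/(6*sigma) = (110.6 - 83.1)/(6*0.6965224) = 6.5803
Cpu = (110.6 - 88.51)/(3*0.6965224) = 10.5716
Cpl = (88.51 - 83.1)/(3*0.6965224) = 2.5891
Cpk = min(Cpu, Cpl) = 2.5891

2.5891


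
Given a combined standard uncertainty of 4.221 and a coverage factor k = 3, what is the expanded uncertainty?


U = k * uc
U = 3 * 4.221
U = 12.6630

12.6630


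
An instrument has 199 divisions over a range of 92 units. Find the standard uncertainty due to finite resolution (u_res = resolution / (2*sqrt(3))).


resolution = range / divisions
resolution = 92 / 199 = 0.46231156
u_res = resolution / (2*sqrt(3))
u_res = 0.46231156 / 3.4641016
u_res = 0.1335

0.1335


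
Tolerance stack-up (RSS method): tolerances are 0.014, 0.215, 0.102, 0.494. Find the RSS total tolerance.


RSS = sqrt(0.014^2 + 0.215^2 + 0.102^2 + 0.494^2)
= sqrt(0.300861)
= 0.5485

0.5485


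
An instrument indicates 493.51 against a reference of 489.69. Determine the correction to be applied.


Correction = standard - reading
= 489.69 - 493.51
= -3.8200

-3.8200


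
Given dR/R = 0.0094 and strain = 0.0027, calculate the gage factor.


GF = (dR/R) / epsilon
= 0.0094 / 0.0027
= 3.4815

3.4815


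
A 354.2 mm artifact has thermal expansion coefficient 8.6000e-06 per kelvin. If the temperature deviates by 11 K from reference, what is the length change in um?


dL = L * alpha * dT
= 354.2 * 8.6000e-06 * 11
= 0.0335073 mm
dL_um = 0.0335073 * 1000 = 33.5073 um

33.5073


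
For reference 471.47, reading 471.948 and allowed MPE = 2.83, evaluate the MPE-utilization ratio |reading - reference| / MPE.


e = indication - reference = 471.948 - 471.47 = 0.4780
|e| = 0.4780
ratio = |e| / MPE = 0.4780 / 2.83
ratio = 0.1689

0.1689


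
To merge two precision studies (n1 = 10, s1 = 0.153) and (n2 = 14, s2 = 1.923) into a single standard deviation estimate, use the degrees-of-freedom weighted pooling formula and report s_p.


s_p = sqrt(((n1-1)*s1^2 + (n2-1)*s2^2) / (n1+n2-2))
numerator = (10-1)*0.153^2 + (14-1)*1.923^2 = 0.210681 + 48.073077 = 48.283758
denominator = 10 + 14 - 2 = 22
s_p^2 = 48.283758 / 22 = 2.1947163
s_p = sqrt(2.1947163) = 1.4815

1.4815


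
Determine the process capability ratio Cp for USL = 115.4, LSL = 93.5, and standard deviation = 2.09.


Cp = (USL - LSL) / (6 * sigma)
= (115.4 - 93.5) / (6 * 2.09)
= 21.9000 / 12.5400
= 1.7464

1.7464


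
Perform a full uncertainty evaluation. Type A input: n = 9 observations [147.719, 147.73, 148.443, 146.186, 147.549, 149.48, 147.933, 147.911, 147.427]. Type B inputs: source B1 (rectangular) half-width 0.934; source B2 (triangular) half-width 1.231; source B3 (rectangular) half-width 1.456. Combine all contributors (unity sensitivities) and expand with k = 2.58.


mean = (147.719 + 147.73 + 148.443 + 146.186 + 147.549 + 149.48 + 147.933 + 147.911 + 147.427) / 9 = 147.8197778
s = sqrt(sum((x - mean)^2)/(n-1)) = 0.87184614
u_A = s / sqrt(n) = 0.87184614 / sqrt(9) = 0.29061538
u_B1 = 0.934 / sqrt(3) = 0.53924515
u_B2 = 1.231 / sqrt(6) = 0.50255365
u_B3 = 1.456 / sqrt(3) = 0.84062199
uc = sqrt(0.29061538^2 + 0.53924515^2 + 0.50255365^2 + 0.84062199^2) = 1.1551832
U = k * uc = 2.58 * 1.1551832
U = 2.9804

2.9804


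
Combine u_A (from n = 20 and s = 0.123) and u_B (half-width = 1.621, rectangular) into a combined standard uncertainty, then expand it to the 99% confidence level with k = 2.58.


u_A = s / sqrt(n) = 0.123 / sqrt(20) = 0.027503636
u_B = half_width / sqrt(3) = 1.621 / sqrt(3) = 0.93588479
uc = sqrt(u_A^2 + u_B^2) = sqrt(0.027503636^2 + 0.93588479^2) = 0.93628884
U = k * uc = 2.58 * 0.93628884
U = 2.4156

2.4156


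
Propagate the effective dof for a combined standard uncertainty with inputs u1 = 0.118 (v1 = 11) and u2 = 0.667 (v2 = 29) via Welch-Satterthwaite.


uc = sqrt(u1^2 + u2^2) = sqrt(0.118^2 + 0.667^2) = 0.67735737
v_eff = uc^4 / (u1^4/v1 + u2^4/v2)
= 0.67735737^4 / (0.118^4/11 + 0.667^4/29)
= 0.21050938 / 0.0068426674
v_eff = 30.7642

30.7642


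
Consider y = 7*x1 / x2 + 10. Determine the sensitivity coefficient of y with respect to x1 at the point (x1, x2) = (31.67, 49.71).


y = 7*x1 / x2 + 10
dy/dx1 = 7/x2
Evaluate at x2 = 49.71: c1 = 7 / 49.71
c1 = 0.1408

0.1408


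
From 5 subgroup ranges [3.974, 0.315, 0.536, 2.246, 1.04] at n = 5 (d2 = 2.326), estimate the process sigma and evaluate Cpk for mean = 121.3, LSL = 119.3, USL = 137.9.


R_bar = (3.974 + 0.315 + 0.536 + 2.246 + 1.04) / 5 = 1.6222
sigma = R_bar / d2 = 1.6222 / 2.326 = 0.69742046
Cp = (USL - LSL)/(6*sigma) = (137.9 - 119.3)/(6*0.69742046) = 4.4450
Cpu = (137.9 - 121.3)/(3*0.69742046) = 7.9340
Cpl = (121.3 - 119.3)/(3*0.69742046) = 0.9559
Cpk = min(Cpu, Cpl) = 0.9559

0.9559


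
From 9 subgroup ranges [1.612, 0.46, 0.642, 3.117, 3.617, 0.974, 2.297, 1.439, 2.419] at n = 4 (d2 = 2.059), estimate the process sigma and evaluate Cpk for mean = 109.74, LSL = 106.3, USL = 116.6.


R_bar = (1.612 + 0.46 + 0.642 + 3.117 + 3.617 + 0.974 + 2.297 + 1.439 + 2.419) / 9 = 1.8418889
sigma = R_bar / d2 = 1.8418889 / 2.059 = 0.89455508
Cp = (USL - LSL)/(6*sigma) = (116.6 - 106.3)/(6*0.89455508) = 1.9190
Cpu = (116.6 - 109.74)/(3*0.89455508) = 2.5562
Cpl = (109.74 - 106.3)/(3*0.89455508) = 1.2818
Cpk = min(Cpu, Cpl) = 1.2818

1.2818


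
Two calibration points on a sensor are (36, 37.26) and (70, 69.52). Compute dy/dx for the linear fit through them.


slope = (y2 - y1) / (x2 - x1)
= (69.52 - 37.26) / (70 - 36)
= 32.2600 / 34
= 0.9488

0.9488


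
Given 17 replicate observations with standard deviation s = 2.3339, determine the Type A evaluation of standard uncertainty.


u_A = s / sqrt(n)
u_A = 2.3339 / sqrt(17)
u_A = 2.3339 / 4.1231056
u_A = 0.5661

0.5661


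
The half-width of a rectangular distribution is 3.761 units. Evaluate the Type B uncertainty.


u_B = half_width / sqrt(3)
u_B = 3.761 / 1.7320508
u_B = 2.1714

2.1714


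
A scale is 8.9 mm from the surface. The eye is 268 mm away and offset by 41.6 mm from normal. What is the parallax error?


error = h * offset / d
= 8.9 * 41.6 / 268
= 1.3815

1.3815


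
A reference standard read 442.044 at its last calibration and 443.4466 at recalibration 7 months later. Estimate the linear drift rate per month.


rate = (v2 - v1) / months
= (443.4466 - 442.044) / 7
= 1.4026 / 7
= 0.2004

0.2004


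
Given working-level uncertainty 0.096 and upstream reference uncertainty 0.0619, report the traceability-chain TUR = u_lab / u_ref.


TUR = u_lab / u_ref
= 0.096 / 0.0619
= 1.5509

1.5509


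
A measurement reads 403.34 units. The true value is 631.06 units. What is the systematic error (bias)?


Systematic error = measured - true
= 403.34 - 631.06
= -227.7200

-227.7200


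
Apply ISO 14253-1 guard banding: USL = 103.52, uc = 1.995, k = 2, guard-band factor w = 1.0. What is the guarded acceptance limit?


U = k * uc = 2 * 1.995 = 3.99
guard band g = w * U = 1.0 * 3.99 = 3.99
AL = USL - g = 103.52 - 3.99
AL = 99.5300

99.5300


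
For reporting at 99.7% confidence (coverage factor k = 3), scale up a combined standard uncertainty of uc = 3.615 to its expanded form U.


U = k * uc
U = 3 * 3.615
U = 10.8450

10.8450


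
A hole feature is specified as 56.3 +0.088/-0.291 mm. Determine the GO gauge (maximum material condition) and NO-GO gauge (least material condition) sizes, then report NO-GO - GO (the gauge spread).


GO = nominal - lower_tol (smallest hole = maximum material condition)
GO = 56.3 - 0.291 = 56.009
NO-GO = nominal + upper_tol (largest hole = least material condition)
NO-GO = 56.3 + 0.088 = 56.388
spread = NO-GO - GO = 56.388 - 56.009 = 0.3790

0.3790


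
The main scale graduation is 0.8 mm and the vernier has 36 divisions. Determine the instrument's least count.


LC = MSD / n_div
= 0.8 / 36
= 0.0222

0.0222


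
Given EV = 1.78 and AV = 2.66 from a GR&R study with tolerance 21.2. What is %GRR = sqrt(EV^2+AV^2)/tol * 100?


GRR = sqrt(EV^2 + AV^2) = sqrt(1.78^2 + 2.66^2) = 3.2006249
%GRR = GRR / tol * 100 = 3.2006249 / 21.2 * 100
%GRR = 15.0973

15.0973


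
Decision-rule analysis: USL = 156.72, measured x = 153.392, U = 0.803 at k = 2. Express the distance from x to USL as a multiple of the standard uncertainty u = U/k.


u = U / k = 0.803 / 2 = 0.4015
margin = |USL - x| = |156.72 - 153.392| = 3.328
z = margin / u = 3.328 / 0.4015
z = 8.2889

8.2889


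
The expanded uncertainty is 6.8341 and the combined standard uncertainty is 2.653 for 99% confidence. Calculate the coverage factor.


k = U / uc
k = 6.8341 / 2.653
k = 2.576

2.576


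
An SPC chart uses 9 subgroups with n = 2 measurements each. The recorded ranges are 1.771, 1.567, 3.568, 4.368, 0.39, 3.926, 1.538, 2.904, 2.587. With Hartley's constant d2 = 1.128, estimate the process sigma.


R_bar = (1.771 + 1.567 + 3.568 + 4.368 + 0.39 + 3.926 + 1.538 + 2.904 + 2.587) / 9
R_bar = 22.619 / 9 = 2.5132222
sigma_hat = R_bar / d2 = 2.5132222 / 1.128 = 2.2280

2.2280


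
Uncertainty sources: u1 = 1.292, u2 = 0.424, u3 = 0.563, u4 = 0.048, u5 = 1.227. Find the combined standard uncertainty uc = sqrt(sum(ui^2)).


uc = sqrt(1.292^2 + 0.424^2 + 0.563^2 + 0.048^2 + 1.227^2)
uc = sqrt(3.673842)
uc = 1.9167

1.9167


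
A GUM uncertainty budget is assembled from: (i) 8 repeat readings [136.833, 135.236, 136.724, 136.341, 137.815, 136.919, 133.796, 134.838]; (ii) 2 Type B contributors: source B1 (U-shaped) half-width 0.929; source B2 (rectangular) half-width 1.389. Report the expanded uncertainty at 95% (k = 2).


mean = (136.833 + 135.236 + 136.724 + 136.341 + 137.815 + 136.919 + 133.796 + 134.838) / 8 = 136.06275
s = sqrt(sum((x - mean)^2)/(n-1)) = 1.3219676
u_A = s / sqrt(n) = 1.3219676 / sqrt(8) = 0.46738613
u_B1 = 0.929 / sqrt(2) = 0.6569022
u_B2 = 1.389 / sqrt(3) = 0.80193952
uc = sqrt(0.46738613^2 + 0.6569022^2 + 0.80193952^2) = 1.1371356
U = k * uc = 2 * 1.1371356
U = 2.2743

2.2743


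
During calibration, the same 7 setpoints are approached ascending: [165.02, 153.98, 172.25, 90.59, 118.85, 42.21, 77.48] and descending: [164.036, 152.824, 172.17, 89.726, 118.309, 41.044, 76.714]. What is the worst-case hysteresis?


|165.02 - 164.036| = 0.9840
|153.98 - 152.824| = 1.1560
|172.25 - 172.17| = 0.0800
|90.59 - 89.726| = 0.8640
|118.85 - 118.309| = 0.5410
|42.21 - 41.044| = 1.1660
|77.48 - 76.714| = 0.7660
hysteresis = max(diffs) = 1.1660

1.1660


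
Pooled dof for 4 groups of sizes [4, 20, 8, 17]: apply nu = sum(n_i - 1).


nu = sum_i (n_i - 1)
nu = ((4 - 1) + (20 - 1) + (8 - 1) + (17 - 1))
nu = 3 + 19 + 7 + 16
nu = 45

45


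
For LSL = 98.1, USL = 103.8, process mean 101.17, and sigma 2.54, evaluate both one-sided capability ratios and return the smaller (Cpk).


Cpu = (USL - mean) / (3*sigma) = (103.8 - 101.17) / (3*2.54) = 0.3451
Cpl = (mean - LSL) / (3*sigma) = (101.17 - 98.1) / (3*2.54) = 0.4029
Cpk = min(Cpu, Cpl) = 0.3451

0.3451


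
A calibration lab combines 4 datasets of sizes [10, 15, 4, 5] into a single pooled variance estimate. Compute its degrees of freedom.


nu = sum_i (n_i - 1)
nu = ((10 - 1) + (15 - 1) + (4 - 1) + (5 - 1))
nu = 9 + 14 + 3 + 4
nu = 30

30


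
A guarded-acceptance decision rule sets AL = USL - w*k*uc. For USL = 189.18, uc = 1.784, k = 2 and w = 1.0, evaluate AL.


U = k * uc = 2 * 1.784 = 3.568
guard band g = w * U = 1.0 * 3.568 = 3.568
AL = USL - g = 189.18 - 3.568
AL = 185.6120

185.6120


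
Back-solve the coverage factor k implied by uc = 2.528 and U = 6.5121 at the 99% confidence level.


k = U / uc
k = 6.5121 / 2.528
k = 2.576

2.576


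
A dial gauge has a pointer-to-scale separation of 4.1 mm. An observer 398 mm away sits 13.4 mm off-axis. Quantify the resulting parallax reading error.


error = h * offset / d
= 4.1 * 13.4 / 398
= 0.1380

0.1380


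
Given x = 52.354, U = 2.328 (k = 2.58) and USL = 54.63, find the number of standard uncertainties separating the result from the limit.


u = U / k = 2.328 / 2.58 = 0.90232558
margin = |USL - x| = |54.63 - 52.354| = 2.276
z = margin / u = 2.276 / 0.90232558
z = 2.5224

2.5224


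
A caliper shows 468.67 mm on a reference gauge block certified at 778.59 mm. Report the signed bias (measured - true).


Systematic error = measured - true
= 468.67 - 778.59
= -309.9200

-309.9200


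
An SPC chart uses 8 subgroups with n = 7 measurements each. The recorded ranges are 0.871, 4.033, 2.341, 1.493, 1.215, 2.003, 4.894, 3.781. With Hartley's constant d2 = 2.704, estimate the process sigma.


R_bar = (0.871 + 4.033 + 2.341 + 1.493 + 1.215 + 2.003 + 4.894 + 3.781) / 8
R_bar = 20.631 / 8 = 2.578875
sigma_hat = R_bar / d2 = 2.578875 / 2.704 = 0.9537

0.9537


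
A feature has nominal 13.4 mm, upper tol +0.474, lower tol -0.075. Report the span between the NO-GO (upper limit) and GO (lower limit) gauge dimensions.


GO = nominal - lower_tol (smallest hole = maximum material condition)
GO = 13.4 - 0.075 = 13.325
NO-GO = nominal + upper_tol (largest hole = least material condition)
NO-GO = 13.4 + 0.474 = 13.874
spread = NO-GO - GO = 13.874 - 13.325 = 0.5490

0.5490


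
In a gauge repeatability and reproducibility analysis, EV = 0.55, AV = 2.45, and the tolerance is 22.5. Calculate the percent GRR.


GRR = sqrt(EV^2 + AV^2) = sqrt(0.55^2 + 2.45^2) = 2.5109759
%GRR = GRR / tol * 100 = 2.5109759 / 22.5 * 100
%GRR = 11.1599

11.1599


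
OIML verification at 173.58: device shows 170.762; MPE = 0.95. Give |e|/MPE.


e = indication - reference = 170.762 - 173.58 = -2.8180
|e| = 2.8180
ratio = |e| / MPE = 2.8180 / 0.95
ratio = 2.9663

2.9663


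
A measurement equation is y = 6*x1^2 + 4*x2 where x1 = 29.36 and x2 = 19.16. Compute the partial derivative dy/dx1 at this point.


y = 6*x1^2 + 4*x2
dy/dx1 = 2*6*x1
Evaluate at x1 = 29.36: c1 = 12 * 29.36
c1 = 352.3200

352.3200


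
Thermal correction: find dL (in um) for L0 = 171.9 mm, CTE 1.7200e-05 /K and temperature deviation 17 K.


dL = L * alpha * dT
= 171.9 * 1.7200e-05 * 17
= 0.0502636 mm
dL_um = 0.0502636 * 1000 = 50.2636 um

50.2636


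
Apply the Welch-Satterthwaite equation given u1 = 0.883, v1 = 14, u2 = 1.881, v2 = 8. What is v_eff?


uc = sqrt(u1^2 + u2^2) = sqrt(0.883^2 + 1.881^2) = 2.0779437
v_eff = uc^4 / (u1^4/v1 + u2^4/v2)
= 2.0779437^4 / (0.883^4/14 + 1.881^4/8)
= 18.643829 / 1.6082454
v_eff = 11.5927

11.5927


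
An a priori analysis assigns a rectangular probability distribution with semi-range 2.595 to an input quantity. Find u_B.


u_B = half_width / sqrt(3)
u_B = 2.595 / 1.7320508
u_B = 1.4982

1.4982


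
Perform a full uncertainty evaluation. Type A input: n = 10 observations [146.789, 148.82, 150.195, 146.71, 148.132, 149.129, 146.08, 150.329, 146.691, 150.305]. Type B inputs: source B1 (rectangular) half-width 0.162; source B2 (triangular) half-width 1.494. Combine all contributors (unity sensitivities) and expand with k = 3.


mean = (146.789 + 148.82 + 150.195 + 146.71 + 148.132 + 149.129 + 146.08 + 150.329 + 146.691 + 150.305) / 10 = 148.318
s = sqrt(sum((x - mean)^2)/(n-1)) = 1.6679668
u_A = s / sqrt(n) = 1.6679668 / sqrt(10) = 0.52745741
u_B1 = 0.162 / sqrt(3) = 0.093530744
u_B2 = 1.494 / sqrt(6) = 0.60992295
uc = sqrt(0.52745741^2 + 0.093530744^2 + 0.60992295^2) = 0.81176679
U = k * uc = 3 * 0.81176679
U = 2.4353

2.4353


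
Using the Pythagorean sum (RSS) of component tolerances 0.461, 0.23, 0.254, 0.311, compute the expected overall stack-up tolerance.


RSS = sqrt(0.461^2 + 0.23^2 + 0.254^2 + 0.311^2)
= sqrt(0.426658)
= 0.6532

0.6532


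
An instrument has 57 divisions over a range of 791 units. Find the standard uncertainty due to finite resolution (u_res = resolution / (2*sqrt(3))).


resolution = range / divisions
resolution = 791 / 57 = 13.877193
u_res = resolution / (2*sqrt(3))
u_res = 13.877193 / 3.4641016
u_res = 4.0060

4.0060


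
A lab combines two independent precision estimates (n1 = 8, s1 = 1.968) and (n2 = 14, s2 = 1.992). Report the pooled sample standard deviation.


s_p = sqrt(((n1-1)*s1^2 + (n2-1)*s2^2) / (n1+n2-2))
numerator = (8-1)*1.968^2 + (14-1)*1.992^2 = 27.111168 + 51.584832 = 78.696
denominator = 8 + 14 - 2 = 20
s_p^2 = 78.696 / 20 = 3.9348
s_p = sqrt(3.9348) = 1.9836

1.9836


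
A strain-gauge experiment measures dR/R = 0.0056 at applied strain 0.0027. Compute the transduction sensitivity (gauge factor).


GF = (dR/R) / epsilon
= 0.0056 / 0.0027
= 2.0741

2.0741


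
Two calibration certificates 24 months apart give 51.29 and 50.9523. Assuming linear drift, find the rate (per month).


rate = (v2 - v1) / months
= (50.9523 - 51.29) / 24
= -0.3377 / 24
= -0.0141

-0.0141


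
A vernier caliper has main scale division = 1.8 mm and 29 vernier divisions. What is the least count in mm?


LC = MSD / n_div
= 1.8 / 29
= 0.0621

0.0621


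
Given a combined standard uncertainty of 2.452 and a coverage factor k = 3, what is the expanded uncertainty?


U = k * uc
U = 3 * 2.452
U = 7.3560

7.3560


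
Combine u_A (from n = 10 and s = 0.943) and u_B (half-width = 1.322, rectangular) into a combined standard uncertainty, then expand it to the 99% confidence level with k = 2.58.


u_A = s / sqrt(n) = 0.943 / sqrt(10) = 0.29820278
u_B = half_width / sqrt(3) = 1.322 / sqrt(3) = 0.76325706
uc = sqrt(u_A^2 + u_B^2) = sqrt(0.29820278^2 + 0.76325706^2) = 0.81944264
U = k * uc = 2.58 * 0.81944264
U = 2.1142

2.1142


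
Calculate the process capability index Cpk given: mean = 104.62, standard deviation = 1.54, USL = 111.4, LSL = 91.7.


Cpu = (USL - mean) / (3*sigma) = (111.4 - 104.62) / (3*1.54) = 1.4675
Cpl = (mean - LSL) / (3*sigma) = (104.62 - 91.7) / (3*1.54) = 2.7965
Cpk = min(Cpu, Cpl) = 1.4675

1.4675


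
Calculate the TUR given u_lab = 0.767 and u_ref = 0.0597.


TUR = u_lab / u_ref
= 0.767 / 0.0597
= 12.8476

12.8476


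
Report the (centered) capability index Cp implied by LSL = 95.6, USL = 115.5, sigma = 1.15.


Cp = (USL - LSL) / (6 * sigma)
= (115.5 - 95.6) / (6 * 1.15)
= 19.9000 / 6.9000
= 2.8841

2.8841


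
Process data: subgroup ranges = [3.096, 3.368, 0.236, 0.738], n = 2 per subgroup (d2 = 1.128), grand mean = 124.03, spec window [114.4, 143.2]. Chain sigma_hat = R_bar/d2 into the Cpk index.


R_bar = (3.096 + 3.368 + 0.236 + 0.738) / 4 = 1.8595
sigma = R_bar / d2 = 1.8595 / 1.128 = 1.6484929
Cp = (USL - LSL)/(6*sigma) = (143.2 - 114.4)/(6*1.6484929) = 2.9118
Cpu = (143.2 - 124.03)/(3*1.6484929) = 3.8763
Cpl = (124.03 - 114.4)/(3*1.6484929) = 1.9472
Cpk = min(Cpu, Cpl) = 1.9472

1.9472


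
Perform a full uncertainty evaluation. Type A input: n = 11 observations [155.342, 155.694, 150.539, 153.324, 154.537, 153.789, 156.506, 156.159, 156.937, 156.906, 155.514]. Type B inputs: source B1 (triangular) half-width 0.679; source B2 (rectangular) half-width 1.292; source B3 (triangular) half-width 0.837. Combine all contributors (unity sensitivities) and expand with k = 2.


mean = (155.342 + 155.694 + 150.539 + 153.324 + 154.537 + 153.789 + 156.506 + 156.159 + 156.937 + 156.906 + 155.514) / 11 = 155.0224545
s = sqrt(sum((x - mean)^2)/(n-1)) = 1.9037794
u_A = s / sqrt(n) = 1.9037794 / sqrt(11) = 0.57401109
u_B1 = 0.679 / sqrt(6) = 0.27720059
u_B2 = 1.292 / sqrt(3) = 0.74593655
u_B3 = 0.837 / sqrt(6) = 0.34170382
uc = sqrt(0.57401109^2 + 0.27720059^2 + 0.74593655^2 + 0.34170382^2) = 1.0389955
U = k * uc = 2 * 1.0389955
U = 2.0780

2.0780


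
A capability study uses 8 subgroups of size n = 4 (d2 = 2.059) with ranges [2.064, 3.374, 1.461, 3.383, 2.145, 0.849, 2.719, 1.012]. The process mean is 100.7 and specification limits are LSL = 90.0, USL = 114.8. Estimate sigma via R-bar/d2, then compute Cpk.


R_bar = (2.064 + 3.374 + 1.461 + 3.383 + 2.145 + 0.849 + 2.719 + 1.012) / 8 = 2.125875
sigma = R_bar / d2 = 2.125875 / 2.059 = 1.0324794
Cp = (USL - LSL)/(6*sigma) = (114.8 - 90.0)/(6*1.0324794) = 4.0033
Cpu = (114.8 - 100.7)/(3*1.0324794) = 4.5521
Cpl = (100.7 - 90.0)/(3*1.0324794) = 3.4545
Cpk = min(Cpu, Cpl) = 3.4545

3.4545


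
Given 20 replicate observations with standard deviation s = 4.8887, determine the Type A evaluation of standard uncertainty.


u_A = s / sqrt(n)
u_A = 4.8887 / sqrt(20)
u_A = 4.8887 / 4.472136
u_A = 1.0931

1.0931


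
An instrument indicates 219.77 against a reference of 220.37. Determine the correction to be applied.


Correction = standard - reading
= 220.37 - 219.77
= 0.6000

0.6000


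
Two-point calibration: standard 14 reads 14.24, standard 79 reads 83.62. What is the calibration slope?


slope = (y2 - y1) / (x2 - x1)
= (83.62 - 14.24) / (79 - 14)
= 69.3800 / 65
= 1.0674

1.0674


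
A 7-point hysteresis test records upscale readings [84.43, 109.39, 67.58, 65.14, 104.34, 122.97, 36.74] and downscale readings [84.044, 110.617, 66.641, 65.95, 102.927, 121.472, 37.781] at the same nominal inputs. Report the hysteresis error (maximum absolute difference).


|84.43 - 84.044| = 0.3860
|109.39 - 110.617| = 1.2270
|67.58 - 66.641| = 0.9390
|65.14 - 65.95| = 0.8100
|104.34 - 102.927| = 1.4130
|122.97 - 121.472| = 1.4980
|36.74 - 37.781| = 1.0410
hysteresis = max(diffs) = 1.4980

1.4980


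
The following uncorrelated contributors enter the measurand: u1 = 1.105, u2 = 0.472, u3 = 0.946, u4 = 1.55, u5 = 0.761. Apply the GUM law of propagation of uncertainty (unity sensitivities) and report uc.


uc = sqrt(1.105^2 + 0.472^2 + 0.946^2 + 1.55^2 + 0.761^2)
uc = sqrt(5.320346)
uc = 2.3066

2.3066


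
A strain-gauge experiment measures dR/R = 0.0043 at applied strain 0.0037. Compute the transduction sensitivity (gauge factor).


GF = (dR/R) / epsilon
= 0.0043 / 0.0037
= 1.1622

1.1622


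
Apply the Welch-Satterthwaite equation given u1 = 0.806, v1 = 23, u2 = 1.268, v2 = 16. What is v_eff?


uc = sqrt(u1^2 + u2^2) = sqrt(0.806^2 + 1.268^2) = 1.5024846
v_eff = uc^4 / (u1^4/v1 + u2^4/v2)
= 1.5024846^4 / (0.806^4/23 + 1.268^4/16)
= 5.0961255 / 0.17991762
v_eff = 28.3248

28.3248


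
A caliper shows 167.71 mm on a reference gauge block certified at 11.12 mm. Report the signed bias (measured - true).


Systematic error = measured - true
= 167.71 - 11.12
= 156.5900

156.5900


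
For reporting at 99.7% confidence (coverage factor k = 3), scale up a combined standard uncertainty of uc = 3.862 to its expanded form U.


U = k * uc
U = 3 * 3.862
U = 11.5860

11.5860


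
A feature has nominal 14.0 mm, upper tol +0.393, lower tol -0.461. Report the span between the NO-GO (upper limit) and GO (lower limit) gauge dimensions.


GO = nominal - lower_tol (smallest hole = maximum material condition)
GO = 14.0 - 0.461 = 13.539
NO-GO = nominal + upper_tol (largest hole = least material condition)
NO-GO = 14.0 + 0.393 = 14.393
spread = NO-GO - GO = 14.393 - 13.539 = 0.8540

0.8540


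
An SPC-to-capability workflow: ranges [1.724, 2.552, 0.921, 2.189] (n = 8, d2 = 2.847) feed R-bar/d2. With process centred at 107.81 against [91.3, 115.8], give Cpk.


R_bar = (1.724 + 2.552 + 0.921 + 2.189) / 4 = 1.8465
sigma = R_bar / d2 = 1.8465 / 2.847 = 0.64857745
Cp = (USL - LSL)/(6*sigma) = (115.8 - 91.3)/(6*0.64857745) = 6.2958
Cpu = (115.8 - 107.81)/(3*0.64857745) = 4.1064
Cpl = (107.81 - 91.3)/(3*0.64857745) = 8.4852
Cpk = min(Cpu, Cpl) = 4.1064

4.1064


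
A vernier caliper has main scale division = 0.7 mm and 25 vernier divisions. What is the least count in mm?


LC = MSD / n_div
= 0.7 / 25
= 0.0280

0.0280


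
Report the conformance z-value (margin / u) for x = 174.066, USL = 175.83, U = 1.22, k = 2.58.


u = U / k = 1.22 / 2.58 = 0.47286822
margin = |USL - x| = |175.83 - 174.066| = 1.764
z = margin / u = 1.764 / 0.47286822
z = 3.7304

3.7304


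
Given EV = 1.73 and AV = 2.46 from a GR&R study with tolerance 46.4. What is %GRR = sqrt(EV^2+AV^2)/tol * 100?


GRR = sqrt(EV^2 + AV^2) = sqrt(1.73^2 + 2.46^2) = 3.0074075
%GRR = GRR / tol * 100 = 3.0074075 / 46.4 * 100
%GRR = 6.4815

6.4815


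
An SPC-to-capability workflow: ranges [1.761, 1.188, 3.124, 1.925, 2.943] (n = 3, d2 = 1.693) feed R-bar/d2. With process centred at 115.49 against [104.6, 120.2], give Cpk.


R_bar = (1.761 + 1.188 + 3.124 + 1.925 + 2.943) / 5 = 2.1882
sigma = R_bar / d2 = 2.1882 / 1.693 = 1.2924985
Cp = (USL - LSL)/(6*sigma) = (120.2 - 104.6)/(6*1.2924985) = 2.0116
Cpu = (120.2 - 115.49)/(3*1.2924985) = 1.2147
Cpl = (115.49 - 104.6)/(3*1.2924985) = 2.8085
Cpk = min(Cpu, Cpl) = 1.2147

1.2147


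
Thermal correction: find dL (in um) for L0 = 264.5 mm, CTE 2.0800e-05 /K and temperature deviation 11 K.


dL = L * alpha * dT
= 264.5 * 2.0800e-05 * 11
= 0.0605176 mm
dL_um = 0.0605176 * 1000 = 60.5176 um

60.5176


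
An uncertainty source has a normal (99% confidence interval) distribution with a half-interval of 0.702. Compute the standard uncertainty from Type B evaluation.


u_B = half_width / 2.576
u_B = 0.702 / 2.576
u_B = 0.2725

0.2725


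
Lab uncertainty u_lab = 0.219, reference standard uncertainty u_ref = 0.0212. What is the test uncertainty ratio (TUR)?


TUR = u_lab / u_ref
= 0.219 / 0.0212
= 10.3302

10.3302


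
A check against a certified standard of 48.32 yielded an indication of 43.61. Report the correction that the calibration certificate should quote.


Correction = standard - reading
= 48.32 - 43.61
= 4.7100

4.7100


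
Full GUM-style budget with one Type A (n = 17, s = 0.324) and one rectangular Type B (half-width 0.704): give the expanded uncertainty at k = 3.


u_A = s / sqrt(n) = 0.324 / sqrt(17) = 0.078581543
u_B = half_width / sqrt(3) = 0.704 / sqrt(3) = 0.40645459
uc = sqrt(u_A^2 + u_B^2) = sqrt(0.078581543^2 + 0.40645459^2) = 0.41398115
U = k * uc = 3 * 0.41398115
U = 1.2419

1.2419


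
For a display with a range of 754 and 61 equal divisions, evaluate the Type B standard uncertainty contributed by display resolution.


resolution = range / divisions
resolution = 754 / 61 = 12.360656
u_res = resolution / (2*sqrt(3))
u_res = 12.360656 / 3.4641016
u_res = 3.5682

3.5682


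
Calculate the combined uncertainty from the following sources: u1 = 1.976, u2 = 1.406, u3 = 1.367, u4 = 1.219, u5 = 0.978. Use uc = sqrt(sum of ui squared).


uc = sqrt(1.976^2 + 1.406^2 + 1.367^2 + 1.219^2 + 0.978^2)
uc = sqrt(10.192546)
uc = 3.1926

3.1926


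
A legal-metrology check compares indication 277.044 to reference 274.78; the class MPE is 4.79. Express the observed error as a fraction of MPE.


e = indication - reference = 277.044 - 274.78 = 2.2640
|e| = 2.2640
ratio = |e| / MPE = 2.2640 / 4.79
ratio = 0.4727

0.4727


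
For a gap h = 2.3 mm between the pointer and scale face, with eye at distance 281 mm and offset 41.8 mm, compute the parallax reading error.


error = h * offset / d
= 2.3 * 41.8 / 281
= 0.3421

0.3421


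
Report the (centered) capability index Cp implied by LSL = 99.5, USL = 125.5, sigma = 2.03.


Cp = (USL - LSL) / (6 * sigma)
= (125.5 - 99.5) / (6 * 2.03)
= 26.0000 / 12.1800
= 2.1346

2.1346


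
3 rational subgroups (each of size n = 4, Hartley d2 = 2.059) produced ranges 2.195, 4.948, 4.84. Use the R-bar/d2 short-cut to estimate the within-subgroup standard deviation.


R_bar = (2.195 + 4.948 + 4.84) / 3
R_bar = 11.983 / 3 = 3.9943333
sigma_hat = R_bar / d2 = 3.9943333 / 2.059 = 1.9399

1.9399


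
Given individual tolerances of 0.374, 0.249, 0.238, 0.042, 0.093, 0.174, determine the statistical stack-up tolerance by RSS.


RSS = sqrt(0.374^2 + 0.249^2 + 0.238^2 + 0.042^2 + 0.093^2 + 0.174^2)
= sqrt(0.29921)
= 0.5470

0.5470


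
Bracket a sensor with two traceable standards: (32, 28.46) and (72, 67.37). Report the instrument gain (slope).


slope = (y2 - y1) / (x2 - x1)
= (67.37 - 28.46) / (72 - 32)
= 38.9100 / 40
= 0.9728

0.9728


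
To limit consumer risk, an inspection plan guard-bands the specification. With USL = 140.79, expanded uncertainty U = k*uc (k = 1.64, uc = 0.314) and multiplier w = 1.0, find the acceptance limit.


U = k * uc = 1.64 * 0.314 = 0.51496
guard band g = w * U = 1.0 * 0.51496 = 0.51496
AL = USL - g = 140.79 - 0.51496
AL = 140.2750

140.2750


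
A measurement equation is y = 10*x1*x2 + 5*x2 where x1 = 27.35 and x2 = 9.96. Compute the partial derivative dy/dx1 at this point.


y = 10*x1*x2 + 5*x2
dy/dx1 = 10*x2
Evaluate at x2 = 9.96: c1 = 10 * 9.96
c1 = 99.6000

99.6000


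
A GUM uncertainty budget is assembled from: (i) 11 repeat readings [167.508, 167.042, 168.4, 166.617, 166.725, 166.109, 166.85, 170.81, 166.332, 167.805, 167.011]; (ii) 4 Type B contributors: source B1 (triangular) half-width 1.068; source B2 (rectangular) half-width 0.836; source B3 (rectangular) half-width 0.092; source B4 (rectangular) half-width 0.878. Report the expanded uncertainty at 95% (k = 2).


mean = (167.508 + 167.042 + 168.4 + 166.617 + 166.725 + 166.109 + 166.85 + 170.81 + 166.332 + 167.805 + 167.011) / 11 = 167.3826364
s = sqrt(sum((x - mean)^2)/(n-1)) = 1.3137152
u_A = s / sqrt(n) = 1.3137152 / sqrt(11) = 0.39610004
u_B1 = 1.068 / sqrt(6) = 0.43600917
u_B2 = 0.836 / sqrt(3) = 0.48266483
u_B3 = 0.092 / sqrt(3) = 0.053116225
u_B4 = 0.878 / sqrt(3) = 0.50691354
uc = sqrt(0.39610004^2 + 0.43600917^2 + 0.48266483^2 + 0.053116225^2 + 0.50691354^2) = 0.91637724
U = k * uc = 2 * 0.91637724
U = 1.8328

1.8328


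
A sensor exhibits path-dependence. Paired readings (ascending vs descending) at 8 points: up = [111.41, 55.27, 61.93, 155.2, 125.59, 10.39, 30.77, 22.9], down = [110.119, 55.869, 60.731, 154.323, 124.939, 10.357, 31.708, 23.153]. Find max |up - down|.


|111.41 - 110.119| = 1.2910
|55.27 - 55.869| = 0.5990
|61.93 - 60.731| = 1.1990
|155.2 - 154.323| = 0.8770
|125.59 - 124.939| = 0.6510
|10.39 - 10.357| = 0.0330
|30.77 - 31.708| = 0.9380
|22.9 - 23.153| = 0.2530
hysteresis = max(diffs) = 1.2910

1.2910


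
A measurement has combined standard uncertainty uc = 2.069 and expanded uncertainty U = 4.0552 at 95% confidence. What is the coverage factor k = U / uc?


k = U / uc
k = 4.0552 / 2.069
k = 1.96

1.96


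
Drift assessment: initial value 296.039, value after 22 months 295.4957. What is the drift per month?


rate = (v2 - v1) / months
= (295.4957 - 296.039) / 22
= -0.5433 / 22
= -0.0247

-0.0247


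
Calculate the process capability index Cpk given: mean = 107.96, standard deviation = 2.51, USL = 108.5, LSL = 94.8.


Cpu = (USL - mean) / (3*sigma) = (108.5 - 107.96) / (3*2.51) = 0.0717
Cpl = (mean - LSL) / (3*sigma) = (107.96 - 94.8) / (3*2.51) = 1.7477
Cpk = min(Cpu, Cpl) = 0.0717

0.0717


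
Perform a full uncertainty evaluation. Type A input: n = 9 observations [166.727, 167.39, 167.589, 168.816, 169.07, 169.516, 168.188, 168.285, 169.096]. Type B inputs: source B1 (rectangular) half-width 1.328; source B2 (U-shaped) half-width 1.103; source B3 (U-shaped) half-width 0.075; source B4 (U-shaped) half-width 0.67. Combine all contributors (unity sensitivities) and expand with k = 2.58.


mean = (166.727 + 167.39 + 167.589 + 168.816 + 169.07 + 169.516 + 168.188 + 168.285 + 169.096) / 9 = 168.2974444
s = sqrt(sum((x - mean)^2)/(n-1)) = 0.92141794
u_A = s / sqrt(n) = 0.92141794 / sqrt(9) = 0.30713931
u_B1 = 1.328 / sqrt(3) = 0.76672116
u_B2 = 1.103 / sqrt(2) = 0.77993878
u_B3 = 0.075 / sqrt(2) = 0.053033009
u_B4 = 0.67 / sqrt(2) = 0.47376154
uc = sqrt(0.30713931^2 + 0.76672116^2 + 0.77993878^2 + 0.053033009^2 + 0.47376154^2) = 1.2319752
U = k * uc = 2.58 * 1.2319752
U = 3.1785

3.1785


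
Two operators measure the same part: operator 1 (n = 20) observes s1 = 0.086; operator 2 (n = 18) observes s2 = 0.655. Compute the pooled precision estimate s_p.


s_p = sqrt(((n1-1)*s1^2 + (n2-1)*s2^2) / (n1+n2-2))
numerator = (20-1)*0.086^2 + (18-1)*0.655^2 = 0.140524 + 7.293425 = 7.433949
denominator = 20 + 18 - 2 = 36
s_p^2 = 7.433949 / 36 = 0.20649858
s_p = sqrt(0.20649858) = 0.4544

0.4544


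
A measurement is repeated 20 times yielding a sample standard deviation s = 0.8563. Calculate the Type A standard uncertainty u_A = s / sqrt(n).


u_A = s / sqrt(n)
u_A = 0.8563 / sqrt(20)
u_A = 0.8563 / 4.472136
u_A = 0.1915

0.1915


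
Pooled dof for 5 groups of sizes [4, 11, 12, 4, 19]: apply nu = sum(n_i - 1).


nu = sum_i (n_i - 1)
nu = ((4 - 1) + (11 - 1) + (12 - 1) + (4 - 1) + (19 - 1))
nu = 3 + 10 + 11 + 3 + 18
nu = 45

45


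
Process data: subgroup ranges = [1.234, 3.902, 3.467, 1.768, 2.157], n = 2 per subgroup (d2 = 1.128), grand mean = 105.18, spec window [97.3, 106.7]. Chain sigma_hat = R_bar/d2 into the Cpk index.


R_bar = (1.234 + 3.902 + 3.467 + 1.768 + 2.157) / 5 = 2.5056
sigma = R_bar / d2 = 2.5056 / 1.128 = 2.2212766
Cp = (USL - LSL)/(6*sigma) = (106.7 - 97.3)/(6*2.2212766) = 0.7053
Cpu = (106.7 - 105.18)/(3*2.2212766) = 0.2281
Cpl = (105.18 - 97.3)/(3*2.2212766) = 1.1825
Cpk = min(Cpu, Cpl) = 0.2281

0.2281


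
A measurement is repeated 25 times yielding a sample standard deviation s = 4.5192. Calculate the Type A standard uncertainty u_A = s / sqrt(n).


u_A = s / sqrt(n)
u_A = 4.5192 / sqrt(25)
u_A = 4.5192 / 5
u_A = 0.9038

0.9038


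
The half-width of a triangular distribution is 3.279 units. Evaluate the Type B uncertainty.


u_B = half_width / sqrt(6)
u_B = 3.279 / 2.4494897
u_B = 1.3386

1.3386


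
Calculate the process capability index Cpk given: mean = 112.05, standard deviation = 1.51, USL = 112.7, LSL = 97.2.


Cpu = (USL - mean) / (3*sigma) = (112.7 - 112.05) / (3*1.51) = 0.1435
Cpl = (mean - LSL) / (3*sigma) = (112.05 - 97.2) / (3*1.51) = 3.2781
Cpk = min(Cpu, Cpl) = 0.1435

0.1435


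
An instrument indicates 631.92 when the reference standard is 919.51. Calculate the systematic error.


Systematic error = measured - true
= 631.92 - 919.51
= -287.5900

-287.5900


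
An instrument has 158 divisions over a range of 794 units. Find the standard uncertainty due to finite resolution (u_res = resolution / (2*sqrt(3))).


resolution = range / divisions
resolution = 794 / 158 = 5.0253165
u_res = resolution / (2*sqrt(3))
u_res = 5.0253165 / 3.4641016
u_res = 1.4507

1.4507


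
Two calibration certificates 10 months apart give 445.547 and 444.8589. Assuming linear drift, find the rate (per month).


rate = (v2 - v1) / months
= (444.8589 - 445.547) / 10
= -0.6881 / 10
= -0.0688

-0.0688


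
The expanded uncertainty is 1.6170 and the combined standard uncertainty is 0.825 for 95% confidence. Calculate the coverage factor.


k = U / uc
k = 1.6170 / 0.825
k = 1.96

1.96


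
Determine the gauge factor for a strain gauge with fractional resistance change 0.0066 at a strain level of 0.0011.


GF = (dR/R) / epsilon
= 0.0066 / 0.0011
= 6.0000

6.0000


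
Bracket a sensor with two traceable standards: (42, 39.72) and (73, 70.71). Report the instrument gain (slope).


slope = (y2 - y1) / (x2 - x1)
= (70.71 - 39.72) / (73 - 42)
= 30.9900 / 31
= 0.9997

0.9997


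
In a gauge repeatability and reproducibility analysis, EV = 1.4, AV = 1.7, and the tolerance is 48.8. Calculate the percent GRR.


GRR = sqrt(EV^2 + AV^2) = sqrt(1.4^2 + 1.7^2) = 2.2022716
%GRR = GRR / tol * 100 = 2.2022716 / 48.8 * 100
%GRR = 4.5129

4.5129


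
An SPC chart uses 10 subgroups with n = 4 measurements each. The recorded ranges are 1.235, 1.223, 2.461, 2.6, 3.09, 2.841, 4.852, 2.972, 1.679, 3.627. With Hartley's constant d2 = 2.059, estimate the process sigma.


R_bar = (1.235 + 1.223 + 2.461 + 2.6 + 3.09 + 2.841 + 4.852 + 2.972 + 1.679 + 3.627) / 10
R_bar = 26.58 / 10 = 2.658
sigma_hat = R_bar / d2 = 2.658 / 2.059 = 1.2909

1.2909


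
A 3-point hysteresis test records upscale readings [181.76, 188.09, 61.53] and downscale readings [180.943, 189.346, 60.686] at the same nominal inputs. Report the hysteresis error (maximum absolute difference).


|181.76 - 180.943| = 0.8170
|188.09 - 189.346| = 1.2560
|61.53 - 60.686| = 0.8440
hysteresis = max(diffs) = 1.2560

1.2560


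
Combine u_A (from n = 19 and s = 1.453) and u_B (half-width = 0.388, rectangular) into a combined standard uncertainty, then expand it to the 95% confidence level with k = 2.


u_A = s / sqrt(n) = 1.453 / sqrt(19) = 0.33334106
u_B = half_width / sqrt(3) = 0.388 / sqrt(3) = 0.2240119
uc = sqrt(u_A^2 + u_B^2) = sqrt(0.33334106^2 + 0.2240119^2) = 0.40161872
U = k * uc = 2 * 0.40161872
U = 0.8032

0.8032


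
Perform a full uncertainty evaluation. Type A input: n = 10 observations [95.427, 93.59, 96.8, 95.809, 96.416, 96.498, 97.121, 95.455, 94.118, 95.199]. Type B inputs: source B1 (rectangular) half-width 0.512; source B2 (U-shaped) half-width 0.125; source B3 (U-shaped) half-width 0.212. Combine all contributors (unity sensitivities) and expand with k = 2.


mean = (95.427 + 93.59 + 96.8 + 95.809 + 96.416 + 96.498 + 97.121 + 95.455 + 94.118 + 95.199) / 10 = 95.6433
s = sqrt(sum((x - mean)^2)/(n-1)) = 1.1401175
u_A = s / sqrt(n) = 1.1401175 / sqrt(10) = 0.36053681
u_B1 = 0.512 / sqrt(3) = 0.29560334
u_B2 = 0.125 / sqrt(2) = 0.088388348
u_B3 = 0.212 / sqrt(2) = 0.14990664
uc = sqrt(0.36053681^2 + 0.29560334^2 + 0.088388348^2 + 0.14990664^2) = 0.49764709
U = k * uc = 2 * 0.49764709
U = 0.9953

0.9953
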